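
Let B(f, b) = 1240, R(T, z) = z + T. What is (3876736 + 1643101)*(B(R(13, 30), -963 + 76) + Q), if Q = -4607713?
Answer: -25426980104901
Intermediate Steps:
R(T, z) = T + z
(3876736 + 1643101)*(B(R(13, 30), -963 + 76) + Q) = (3876736 + 1643101)*(1240 - 4607713) = 5519837*(-4606473) = -25426980104901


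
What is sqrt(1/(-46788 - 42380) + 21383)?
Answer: sqrt(10625923978539)/22292 ≈ 146.23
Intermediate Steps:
sqrt(1/(-46788 - 42380) + 21383) = sqrt(1/(-89168) + 21383) = sqrt(-1/89168 + 21383) = sqrt(1906679343/89168) = sqrt(10625923978539)/22292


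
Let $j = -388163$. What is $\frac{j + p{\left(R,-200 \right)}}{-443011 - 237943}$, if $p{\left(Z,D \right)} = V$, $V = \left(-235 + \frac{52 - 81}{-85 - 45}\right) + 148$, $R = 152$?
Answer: $\frac{50472471}{88524020} \approx 0.57016$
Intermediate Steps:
$V = - \frac{11281}{130}$ ($V = \left(-235 - \frac{29}{-130}\right) + 148 = \left(-235 - - \frac{29}{130}\right) + 148 = \left(-235 + \frac{29}{130}\right) + 148 = - \frac{30521}{130} + 148 = - \frac{11281}{130} \approx -86.777$)
$p{\left(Z,D \right)} = - \frac{11281}{130}$
$\frac{j + p{\left(R,-200 \right)}}{-443011 - 237943} = \frac{-388163 - \frac{11281}{130}}{-443011 - 237943} = - \frac{50472471}{130 \left(-680954\right)} = \left(- \frac{50472471}{130}\right) \left(- \frac{1}{680954}\right) = \frac{50472471}{88524020}$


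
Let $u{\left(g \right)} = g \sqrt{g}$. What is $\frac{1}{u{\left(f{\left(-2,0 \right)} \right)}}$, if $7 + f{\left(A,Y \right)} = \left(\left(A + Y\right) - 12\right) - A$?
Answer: $\frac{i \sqrt{19}}{361} \approx 0.012075 i$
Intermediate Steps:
$f{\left(A,Y \right)} = -19 + Y$ ($f{\left(A,Y \right)} = -7 - \left(12 - Y\right) = -7 + \left(\left(-12 + A + Y\right) - A\right) = -7 + \left(-12 + Y\right) = -19 + Y$)
$u{\left(g \right)} = g^{\frac{3}{2}}$
$\frac{1}{u{\left(f{\left(-2,0 \right)} \right)}} = \frac{1}{\left(-19 + 0\right)^{\frac{3}{2}}} = \frac{1}{\left(-19\right)^{\frac{3}{2}}} = \frac{1}{\left(-19\right) i \sqrt{19}} = \frac{i \sqrt{19}}{361}$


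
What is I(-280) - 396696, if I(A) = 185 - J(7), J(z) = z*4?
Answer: -396539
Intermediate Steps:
J(z) = 4*z
I(A) = 157 (I(A) = 185 - 4*7 = 185 - 1*28 = 185 - 28 = 157)
I(-280) - 396696 = 157 - 396696 = -396539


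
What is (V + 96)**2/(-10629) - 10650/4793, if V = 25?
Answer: -183373163/50944797 ≈ -3.5994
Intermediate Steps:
(V + 96)**2/(-10629) - 10650/4793 = (25 + 96)**2/(-10629) - 10650/4793 = 121**2*(-1/10629) - 10650*1/4793 = 14641*(-1/10629) - 10650/4793 = -14641/10629 - 10650/4793 = -183373163/50944797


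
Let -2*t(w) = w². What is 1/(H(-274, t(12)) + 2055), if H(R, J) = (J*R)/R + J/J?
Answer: 1/1984 ≈ 0.00050403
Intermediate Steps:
t(w) = -w²/2
H(R, J) = 1 + J (H(R, J) = J + 1 = 1 + J)
1/(H(-274, t(12)) + 2055) = 1/((1 - ½*12²) + 2055) = 1/((1 - ½*144) + 2055) = 1/((1 - 72) + 2055) = 1/(-71 + 2055) = 1/1984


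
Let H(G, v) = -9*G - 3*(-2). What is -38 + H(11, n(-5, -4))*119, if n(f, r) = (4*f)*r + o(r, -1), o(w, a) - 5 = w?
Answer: -11105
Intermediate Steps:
o(w, a) = 5 + w
n(f, r) = 5 + r + 4*f*r (n(f, r) = (4*f)*r + (5 + r) = 4*f*r + (5 + r) = 5 + r + 4*f*r)
H(G, v) = 6 - 9*G (H(G, v) = -9*G + 6 = 6 - 9*G)
-38 + H(11, n(-5, -4))*119 = -38 + (6 - 9*11)*119 = -38 + (6 - 99)*119 = -38 - 93*119 = -38 - 11067 = -11105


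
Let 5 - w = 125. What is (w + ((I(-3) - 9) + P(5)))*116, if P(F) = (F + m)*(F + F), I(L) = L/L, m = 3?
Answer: -5568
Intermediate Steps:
I(L) = 1
P(F) = 2*F*(3 + F) (P(F) = (F + 3)*(F + F) = (3 + F)*(2*F) = 2*F*(3 + F))
w = -120 (w = 5 - 1*125 = 5 - 125 = -120)
(w + ((I(-3) - 9) + P(5)))*116 = (-120 + ((1 - 9) + 2*5*(3 + 5)))*116 = (-120 + (-8 + 2*5*8))*116 = (-120 + (-8 + 80))*116 = (-120 + 72)*116 = -48*116 = -5568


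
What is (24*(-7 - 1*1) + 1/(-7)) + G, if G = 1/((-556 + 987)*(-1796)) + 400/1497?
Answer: -1556407531019/8111542404 ≈ -191.88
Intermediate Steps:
G = 309628903/1158791772 (G = -1/1796/431 + 400*(1/1497) = (1/431)*(-1/1796) + 400/1497 = -1/774076 + 400/1497 = 309628903/1158791772 ≈ 0.26720)
(24*(-7 - 1*1) + 1/(-7)) + G = (24*(-7 - 1*1) + 1/(-7)) + 309628903/1158791772 = (24*(-7 - 1) - ⅐) + 309628903/1158791772 = (24*(-8) - ⅐) + 309628903/1158791772 = (-192 - ⅐) + 309628903/1158791772 = -1345/7 + 309628903/1158791772 = -1556407531019/8111542404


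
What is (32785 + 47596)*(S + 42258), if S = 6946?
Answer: 3955066724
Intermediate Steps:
(32785 + 47596)*(S + 42258) = (32785 + 47596)*(6946 + 42258) = 80381*49204 = 3955066724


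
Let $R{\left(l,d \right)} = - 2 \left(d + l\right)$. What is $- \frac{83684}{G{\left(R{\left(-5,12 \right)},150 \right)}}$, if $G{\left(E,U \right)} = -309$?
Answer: $\frac{83684}{309} \approx 270.82$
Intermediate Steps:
$R{\left(l,d \right)} = - 2 d - 2 l$
$- \frac{83684}{G{\left(R{\left(-5,12 \right)},150 \right)}} = - \frac{83684}{-309} = \left(-83684\right) \left(- \frac{1}{309}\right) = \frac{83684}{309}$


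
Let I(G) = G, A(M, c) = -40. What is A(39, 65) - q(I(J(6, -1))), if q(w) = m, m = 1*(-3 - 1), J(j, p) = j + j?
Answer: -36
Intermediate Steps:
J(j, p) = 2*j
m = -4 (m = 1*(-4) = -4)
q(w) = -4
A(39, 65) - q(I(J(6, -1))) = -40 - 1*(-4) = -40 + 4 = -36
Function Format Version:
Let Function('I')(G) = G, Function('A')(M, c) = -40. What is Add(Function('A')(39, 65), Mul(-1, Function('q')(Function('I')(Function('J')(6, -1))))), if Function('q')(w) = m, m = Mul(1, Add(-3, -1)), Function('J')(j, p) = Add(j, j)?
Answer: -36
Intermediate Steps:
Function('J')(j, p) = Mul(2, j)
m = -4 (m = Mul(1, -4) = -4)
Function('q')(w) = -4
Add(Function('A')(39, 65), Mul(-1, Function('q')(Function('I')(Function('J')(6, -1))))) = Add(-40, Mul(-1, -4)) = Add(-40, 4) = -36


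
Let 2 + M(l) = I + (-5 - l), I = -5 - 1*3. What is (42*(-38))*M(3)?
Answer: 28728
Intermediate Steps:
I = -8 (I = -5 - 3 = -8)
M(l) = -15 - l (M(l) = -2 + (-8 + (-5 - l)) = -2 + (-13 - l) = -15 - l)
(42*(-38))*M(3) = (42*(-38))*(-15 - 1*3) = -1596*(-15 - 3) = -1596*(-18) = 28728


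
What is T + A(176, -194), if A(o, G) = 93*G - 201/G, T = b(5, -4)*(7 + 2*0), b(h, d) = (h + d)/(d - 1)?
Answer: -17501093/970 ≈ -18042.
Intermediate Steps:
b(h, d) = (d + h)/(-1 + d)
T = -7/5 (T = ((-4 + 5)/(-1 - 4))*(7 + 2*0) = (1/(-5))*(7 + 0) = -⅕*1*7 = -⅕*7 = -7/5 ≈ -1.4000)
A(o, G) = -201/G + 93*G
T + A(176, -194) = -7/5 + (-201/(-194) + 93*(-194)) = -7/5 + (-201*(-1/194) - 18042) = -7/5 + (201/194 - 18042) = -7/5 - 3499947/194 = -17501093/970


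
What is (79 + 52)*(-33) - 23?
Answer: -4346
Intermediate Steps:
(79 + 52)*(-33) - 23 = 131*(-33) - 23 = -4323 - 23 = -4346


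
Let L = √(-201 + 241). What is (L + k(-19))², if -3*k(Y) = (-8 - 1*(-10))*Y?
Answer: 1804/9 + 152*√10/3 ≈ 360.67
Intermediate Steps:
L = 2*√10 (L = √40 = 2*√10 ≈ 6.3246)
k(Y) = -2*Y/3 (k(Y) = -(-8 - 1*(-10))*Y/3 = -(-8 + 10)*Y/3 = -2*Y/3)
(L + k(-19))² = (2*√10 - ⅔*(-19))² = (2*√10 + 38/3)² = (38/3 + 2*√10)²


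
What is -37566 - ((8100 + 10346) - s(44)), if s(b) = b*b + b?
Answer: -54032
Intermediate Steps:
s(b) = b + b² (s(b) = b² + b = b + b²)
-37566 - ((8100 + 10346) - s(44)) = -37566 - ((8100 + 10346) - 44*(1 + 44)) = -37566 - (18446 - 44*45) = -37566 - (18446 - 1*1980) = -37566 - (18446 - 1980) = -37566 - 1*16466 = -37566 - 16466 = -54032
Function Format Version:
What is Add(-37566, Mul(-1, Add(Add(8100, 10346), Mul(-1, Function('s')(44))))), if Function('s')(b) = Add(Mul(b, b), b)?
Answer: -54032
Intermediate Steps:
Function('s')(b) = Add(b, Pow(b, 2)) (Function('s')(b) = Add(Pow(b, 2), b) = Add(b, Pow(b, 2)))
Add(-37566, Mul(-1, Add(Add(8100, 10346), Mul(-1, Function('s')(44))))) = Add(-37566, Mul(-1, Add(Add(8100, 10346), Mul(-1, Mul(44, Add(1, 44)))))) = Add(-37566, Mul(-1, Add(18446, Mul(-1, Mul(44, 45))))) = Add(-37566, Mul(-1, Add(18446, Mul(-1, 1980)))) = Add(-37566, Mul(-1, Add(18446, -1980))) = Add(-37566, Mul(-1, 16466)) = Add(-37566, -16466) = -54032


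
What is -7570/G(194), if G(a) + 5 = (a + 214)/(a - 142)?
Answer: -98410/37 ≈ -2659.7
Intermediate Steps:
G(a) = -5 + (214 + a)/(-142 + a) (G(a) = -5 + (a + 214)/(a - 142) = -5 + (214 + a)/(-142 + a))
-7570/G(194) = -7570*(-142 + 194)/(4*(231 - 1*194)) = -7570*13/(231 - 194) = -7570/(4*(1/52)*37) = -7570/37/13 = -7570*13/37 = -98410/37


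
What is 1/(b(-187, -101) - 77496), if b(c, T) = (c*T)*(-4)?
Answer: -1/153044 ≈ -6.5341e-6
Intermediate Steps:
b(c, T) = -4*T*c (b(c, T) = (T*c)*(-4) = -4*T*c)
1/(b(-187, -101) - 77496) = 1/(-4*(-101)*(-187) - 77496) = 1/(-75548 - 77496) = 1/(-153044) = -1/153044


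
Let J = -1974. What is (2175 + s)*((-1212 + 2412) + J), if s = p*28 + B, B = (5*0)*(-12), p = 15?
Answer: -2008530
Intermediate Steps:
B = 0 (B = 0*(-12) = 0)
s = 420 (s = 15*28 + 0 = 420 + 0 = 420)
(2175 + s)*((-1212 + 2412) + J) = (2175 + 420)*((-1212 + 2412) - 1974) = 2595*(1200 - 1974) = 2595*(-774) = -2008530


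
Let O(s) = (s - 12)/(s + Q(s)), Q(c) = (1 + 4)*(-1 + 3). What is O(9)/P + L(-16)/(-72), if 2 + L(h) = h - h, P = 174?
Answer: 533/19836 ≈ 0.026870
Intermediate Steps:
Q(c) = 10 (Q(c) = 5*2 = 10)
O(s) = (-12 + s)/(10 + s) (O(s) = (s - 12)/(s + 10) = (-12 + s)/(10 + s))
L(h) = -2 (L(h) = -2 + (h - h) = -2 + 0 = -2)
O(9)/P + L(-16)/(-72) = ((-12 + 9)/(10 + 9))/174 - 2/(-72) = (-3/19)*(1/174) - 2*(-1/72) = ((1/19)*(-3))*(1/174) + 1/36 = -3/19*1/174 + 1/36 = -1/1102 + 1/36 = 533/19836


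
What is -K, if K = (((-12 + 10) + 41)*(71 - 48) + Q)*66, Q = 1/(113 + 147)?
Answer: -7696293/130 ≈ -59202.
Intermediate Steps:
Q = 1/260 ≈ 0.0038462
K = 7696293/130 (K = (((-12 + 10) + 41)*(71 - 48) + 1/260)*66 = ((-2 + 41)*23 + 1/260)*66 = (39*23 + 1/260)*66 = (897 + 1/260)*66 = (233221/260)*66 = 7696293/130 ≈ 59202.)
-K = -1*7696293/130 = -7696293/130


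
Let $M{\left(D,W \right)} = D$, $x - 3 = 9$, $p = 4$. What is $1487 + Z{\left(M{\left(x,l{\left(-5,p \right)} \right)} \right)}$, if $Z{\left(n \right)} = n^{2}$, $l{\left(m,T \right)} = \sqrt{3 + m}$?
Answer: $1631$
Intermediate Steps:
$x = 12$ ($x = 3 + 9 = 12$)
$1487 + Z{\left(M{\left(x,l{\left(-5,p \right)} \right)} \right)} = 1487 + 12^{2} = 1487 + 144 = 1631$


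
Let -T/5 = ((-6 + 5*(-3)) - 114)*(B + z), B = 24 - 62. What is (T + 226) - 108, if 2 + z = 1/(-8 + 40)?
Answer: -859549/32 ≈ -26861.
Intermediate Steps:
z = -63/32 (z = -2 + 1/(-8 + 40) = -2 + 1/32 = -63/32 ≈ -1.9688)
B = -38
T = -863325/32 (T = -5*((-6 + 5*(-3)) - 114)*(-38 - 63/32) = -5*((-6 - 15) - 114)*(-1279)/32 = -5*(-21 - 114)*(-1279)/32 = -(-675)*(-1279)/32 = -5*172665/32 = -863325/32 ≈ -26979.)
(T + 226) - 108 = (-863325/32 + 226) - 108 = -856093/32 - 108 = -859549/32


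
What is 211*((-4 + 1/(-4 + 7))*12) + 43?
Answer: -9241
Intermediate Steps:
211*((-4 + 1/(-4 + 7))*12) + 43 = 211*((-4 + 1/3)*12) + 43 = 211*((-4 + ⅓)*12) + 43 = 211*(-11/3*12) + 43 = 211*(-44) + 43 = -9284 + 43 = -9241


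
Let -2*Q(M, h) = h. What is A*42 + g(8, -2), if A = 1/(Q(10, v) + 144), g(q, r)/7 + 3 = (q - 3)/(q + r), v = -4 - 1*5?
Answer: -2947/198 ≈ -14.884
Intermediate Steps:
v = -9 (v = -4 - 5 = -9)
Q(M, h) = -h/2
g(q, r) = -21 + 7*(-3 + q)/(q + r) (g(q, r) = -21 + 7*((q - 3)/(q + r)) = -21 + 7*((-3 + q)/(q + r)) = -21 + 7*(-3 + q)/(q + r))
A = 2/297 (A = 1/(-½*(-9) + 144) = 1/(9/2 + 144) = 1/(297/2) = 2/297 ≈ 0.0067340)
A*42 + g(8, -2) = (2/297)*42 + 7*(-3 - 3*(-2) - 2*8)/(8 - 2) = 28/99 + 7*(-3 + 6 - 16)/6 = 28/99 + 7*(⅙)*(-13) = 28/99 - 91/6 = -2947/198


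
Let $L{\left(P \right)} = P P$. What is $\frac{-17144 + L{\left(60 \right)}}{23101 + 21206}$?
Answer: $- \frac{13544}{44307} \approx -0.30569$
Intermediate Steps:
$L{\left(P \right)} = P^{2}$
$\frac{-17144 + L{\left(60 \right)}}{23101 + 21206} = \frac{-17144 + 60^{2}}{23101 + 21206} = \frac{-17144 + 3600}{44307} = \left(-13544\right) \frac{1}{44307} = - \frac{13544}{44307}$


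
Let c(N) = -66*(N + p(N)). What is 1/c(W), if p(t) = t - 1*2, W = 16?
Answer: -1/1980 ≈ -0.00050505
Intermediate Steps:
p(t) = -2 + t (p(t) = t - 2 = -2 + t)
c(N) = 132 - 132*N (c(N) = -66*(N + (-2 + N)) = -66*(-2 + 2*N) = 132 - 132*N)
1/c(W) = 1/(132 - 132*16) = 1/(132 - 2112) = 1/(-1980) = -1/1980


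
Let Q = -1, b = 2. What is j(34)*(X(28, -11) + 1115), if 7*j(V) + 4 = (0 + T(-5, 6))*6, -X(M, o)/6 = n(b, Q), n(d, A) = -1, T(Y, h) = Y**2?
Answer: 163666/7 ≈ 23381.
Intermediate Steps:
X(M, o) = 6 (X(M, o) = -6*(-1) = 6)
j(V) = 146/7 (j(V) = -4/7 + ((0 + (-5)**2)*6)/7 = -4/7 + ((0 + 25)*6)/7 = -4/7 + (25*6)/7 = -4/7 + (1/7)*150 = -4/7 + 150/7 = 146/7)
j(34)*(X(28, -11) + 1115) = 146*(6 + 1115)/7 = (146/7)*1121 = 163666/7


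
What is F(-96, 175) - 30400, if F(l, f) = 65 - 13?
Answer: -30348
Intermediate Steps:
F(l, f) = 52
F(-96, 175) - 30400 = 52 - 30400 = -30348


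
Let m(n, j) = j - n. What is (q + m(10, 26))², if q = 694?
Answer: 504100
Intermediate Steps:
(q + m(10, 26))² = (694 + (26 - 1*10))² = (694 + (26 - 10))² = (694 + 16)² = 710² = 504100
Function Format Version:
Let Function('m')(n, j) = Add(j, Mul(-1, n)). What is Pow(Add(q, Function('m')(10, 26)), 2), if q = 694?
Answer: 504100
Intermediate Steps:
Pow(Add(q, Function('m')(10, 26)), 2) = Pow(Add(694, Add(26, Mul(-1, 10))), 2) = Pow(Add(694, Add(26, -10)), 2) = Pow(Add(694, 16), 2) = Pow(710, 2) = 504100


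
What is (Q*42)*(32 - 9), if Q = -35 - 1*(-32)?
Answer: -2898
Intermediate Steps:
Q = -3 (Q = -35 + 32 = -3)
(Q*42)*(32 - 9) = (-3*42)*(32 - 9) = -126*23 = -2898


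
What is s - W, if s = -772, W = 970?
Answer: -1742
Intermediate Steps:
s - W = -772 - 1*970 = -772 - 970 = -1742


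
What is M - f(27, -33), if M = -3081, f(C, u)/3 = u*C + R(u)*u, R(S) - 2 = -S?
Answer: 3057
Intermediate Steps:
R(S) = 2 - S
f(C, u) = 3*C*u + 3*u*(2 - u) (f(C, u) = 3*(u*C + (2 - u)*u) = 3*(C*u + u*(2 - u)) = 3*C*u + 3*u*(2 - u))
M - f(27, -33) = -3081 - 3*(-33)*(2 + 27 - 1*(-33)) = -3081 - 3*(-33)*(2 + 27 + 33) = -3081 - 3*(-33)*62 = -3081 - 1*(-6138) = -3081 + 6138 = 3057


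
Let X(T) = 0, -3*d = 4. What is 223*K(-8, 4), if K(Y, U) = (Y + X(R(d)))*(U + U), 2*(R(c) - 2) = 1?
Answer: -14272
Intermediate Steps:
d = -4/3 (d = -1/3*4 = -4/3 ≈ -1.3333)
R(c) = 5/2 (R(c) = 2 + (1/2)*1 = 2 + 1/2 = 5/2)
K(Y, U) = 2*U*Y (K(Y, U) = (Y + 0)*(U + U) = Y*(2*U) = 2*U*Y)
223*K(-8, 4) = 223*(2*4*(-8)) = 223*(-64) = -14272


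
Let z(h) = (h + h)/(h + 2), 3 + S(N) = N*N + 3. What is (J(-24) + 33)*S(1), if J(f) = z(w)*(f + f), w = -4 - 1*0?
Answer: -159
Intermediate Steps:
w = -4 (w = -4 + 0 = -4)
S(N) = N**2 (S(N) = -3 + (N*N + 3) = -3 + (N**2 + 3) = -3 + (3 + N**2) = N**2)
z(h) = 2*h/(2 + h) (z(h) = (2*h)/(2 + h) = 2*h/(2 + h))
J(f) = 8*f (J(f) = (2*(-4)/(2 - 4))*(f + f) = (2*(-4)/(-2))*(2*f) = (2*(-4)*(-1/2))*(2*f) = 4*(2*f) = 8*f)
(J(-24) + 33)*S(1) = (8*(-24) + 33)*1**2 = (-192 + 33)*1 = -159*1 = -159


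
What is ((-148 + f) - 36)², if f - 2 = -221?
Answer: 162409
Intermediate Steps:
f = -219 (f = 2 - 221 = -219)
((-148 + f) - 36)² = ((-148 - 219) - 36)² = (-367 - 36)² = (-403)² = 162409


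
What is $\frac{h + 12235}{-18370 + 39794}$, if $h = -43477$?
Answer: $- \frac{15621}{10712} \approx -1.4583$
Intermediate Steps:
$\frac{h + 12235}{-18370 + 39794} = \frac{-43477 + 12235}{-18370 + 39794} = - \frac{31242}{21424} = \left(-31242\right) \frac{1}{21424} = - \frac{15621}{10712}$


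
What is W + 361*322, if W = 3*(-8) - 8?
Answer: 116210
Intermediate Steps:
W = -32 (W = -24 - 8 = -32)
W + 361*322 = -32 + 361*322 = -32 + 116242 = 116210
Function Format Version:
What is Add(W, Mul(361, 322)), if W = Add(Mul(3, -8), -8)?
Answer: 116210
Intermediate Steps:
W = -32 (W = Add(-24, -8) = -32)
Add(W, Mul(361, 322)) = Add(-32, Mul(361, 322)) = Add(-32, 116242) = 116210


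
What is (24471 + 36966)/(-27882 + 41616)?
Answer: 20479/4578 ≈ 4.4734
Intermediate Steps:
(24471 + 36966)/(-27882 + 41616) = 61437/13734 = 61437*(1/13734) = 20479/4578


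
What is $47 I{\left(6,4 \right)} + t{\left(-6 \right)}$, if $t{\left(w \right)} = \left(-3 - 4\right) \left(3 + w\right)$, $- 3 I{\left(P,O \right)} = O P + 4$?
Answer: $- \frac{1253}{3} \approx -417.67$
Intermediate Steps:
$I{\left(P,O \right)} = - \frac{4}{3} - \frac{O P}{3}$ ($I{\left(P,O \right)} = - \frac{O P + 4}{3} = - \frac{4 + O P}{3} = - \frac{4}{3} - \frac{O P}{3}$)
$t{\left(w \right)} = -21 - 7 w$ ($t{\left(w \right)} = - 7 \left(3 + w\right) = -21 - 7 w$)
$47 I{\left(6,4 \right)} + t{\left(-6 \right)} = 47 \left(- \frac{4}{3} - \frac{4}{3} \cdot 6\right) - -21 = 47 \left(- \frac{4}{3} - 8\right) + \left(-21 + 42\right) = 47 \left(- \frac{28}{3}\right) + 21 = - \frac{1316}{3} + 21 = - \frac{1253}{3}$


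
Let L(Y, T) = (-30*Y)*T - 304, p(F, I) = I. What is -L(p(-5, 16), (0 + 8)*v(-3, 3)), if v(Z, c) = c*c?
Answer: 34864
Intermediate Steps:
v(Z, c) = c²
L(Y, T) = -304 - 30*T*Y (L(Y, T) = -30*T*Y - 304 = -304 - 30*T*Y)
-L(p(-5, 16), (0 + 8)*v(-3, 3)) = -(-304 - 30*(0 + 8)*3²*16) = -(-304 - 30*8*9*16) = -(-304 - 30*72*16) = -(-304 - 34560) = -1*(-34864) = 34864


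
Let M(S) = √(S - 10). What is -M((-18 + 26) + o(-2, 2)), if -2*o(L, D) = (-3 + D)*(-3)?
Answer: -I*√14/2 ≈ -1.8708*I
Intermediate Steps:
o(L, D) = -9/2 + 3*D/2 (o(L, D) = -(-3 + D)*(-3)/2 = -(9 - 3*D)/2 = -9/2 + 3*D/2)
M(S) = √(-10 + S)
-M((-18 + 26) + o(-2, 2)) = -√(-10 + ((-18 + 26) + (-9/2 + (3/2)*2))) = -√(-10 + (8 + (-9/2 + 3))) = -√(-10 + (8 - 3/2)) = -√(-10 + 13/2) = -√(-7/2) = -I*√14/2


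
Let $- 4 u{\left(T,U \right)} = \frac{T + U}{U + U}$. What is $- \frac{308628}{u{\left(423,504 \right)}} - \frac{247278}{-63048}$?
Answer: $\frac{1452896479691}{1082324} \approx 1.3424 \cdot 10^{6}$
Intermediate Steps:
$u{\left(T,U \right)} = - \frac{T + U}{8 U}$ ($u{\left(T,U \right)} = - \frac{\left(T + U\right) \frac{1}{U + U}}{4} = - \frac{\left(T + U\right) \frac{1}{2 U}}{4} = - \frac{\frac{1}{2} \frac{1}{U} \left(T + U\right)}{4} = - \frac{T + U}{8 U}$)
$- \frac{308628}{u{\left(423,504 \right)}} - \frac{247278}{-63048} = - \frac{308628}{\frac{1}{8} \cdot \frac{1}{504} \left(\left(-1\right) 423 - 504\right)} - \frac{247278}{-63048} = - \frac{308628}{\frac{1}{8} \cdot \frac{1}{504} \left(-423 - 504\right)} - - \frac{41213}{10508} = - \frac{308628}{\frac{1}{8} \cdot \frac{1}{504} \left(-927\right)} + \frac{41213}{10508} = - \frac{308628}{- \frac{103}{448}} + \frac{41213}{10508} = \left(-308628\right) \left(- \frac{448}{103}\right) + \frac{41213}{10508} = \frac{138265344}{103} + \frac{41213}{10508} = \frac{1452896479691}{1082324}$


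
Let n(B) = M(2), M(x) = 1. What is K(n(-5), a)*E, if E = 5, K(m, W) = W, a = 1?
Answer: 5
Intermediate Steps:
n(B) = 1
K(n(-5), a)*E = 1*5 = 5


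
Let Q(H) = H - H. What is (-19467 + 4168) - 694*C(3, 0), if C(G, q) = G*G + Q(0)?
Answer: -21545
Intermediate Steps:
Q(H) = 0
C(G, q) = G² (C(G, q) = G*G + 0 = G² + 0 = G²)
(-19467 + 4168) - 694*C(3, 0) = (-19467 + 4168) - 694*3² = -15299 - 694*9 = -15299 - 6246 = -21545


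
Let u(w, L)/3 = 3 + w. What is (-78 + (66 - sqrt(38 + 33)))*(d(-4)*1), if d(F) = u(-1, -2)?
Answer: -72 - 6*sqrt(71) ≈ -122.56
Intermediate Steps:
u(w, L) = 9 + 3*w (u(w, L) = 3*(3 + w) = 9 + 3*w)
d(F) = 6 (d(F) = 9 + 3*(-1) = 9 - 3 = 6)
(-78 + (66 - sqrt(38 + 33)))*(d(-4)*1) = (-78 + (66 - sqrt(38 + 33)))*(6*1) = (-78 + (66 - sqrt(71)))*6 = (-12 - sqrt(71))*6 = -72 - 6*sqrt(71)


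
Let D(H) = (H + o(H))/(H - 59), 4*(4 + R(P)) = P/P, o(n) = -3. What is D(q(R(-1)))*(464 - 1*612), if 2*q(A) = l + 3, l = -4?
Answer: -148/17 ≈ -8.7059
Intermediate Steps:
R(P) = -15/4 (R(P) = -4 + (P/P)/4 = -4 + (¼)*1 = -4 + ¼ = -15/4)
q(A) = -½ (q(A) = (-4 + 3)/2 = (½)*(-1) = -½)
D(H) = (-3 + H)/(-59 + H) (D(H) = (H - 3)/(H - 59) = (-3 + H)/(-59 + H))
D(q(R(-1)))*(464 - 1*612) = ((-3 - ½)/(-59 - ½))*(464 - 1*612) = (-7/2/(-119/2))*(464 - 612) = -2/119*(-7/2)*(-148) = (1/17)*(-148) = -148/17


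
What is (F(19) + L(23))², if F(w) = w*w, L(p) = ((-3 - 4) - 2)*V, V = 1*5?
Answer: 99856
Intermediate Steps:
V = 5
L(p) = -45 (L(p) = ((-3 - 4) - 2)*5 = (-7 - 2)*5 = -9*5 = -45)
F(w) = w²
(F(19) + L(23))² = (19² - 45)² = (361 - 45)² = 316² = 99856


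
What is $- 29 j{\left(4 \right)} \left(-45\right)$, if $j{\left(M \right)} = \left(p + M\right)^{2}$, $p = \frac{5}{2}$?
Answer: $\frac{220545}{4} \approx 55136.0$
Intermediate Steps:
$p = \frac{5}{2}$ ($p = 5 \cdot \frac{1}{2} = \frac{5}{2} \approx 2.5$)
$j{\left(M \right)} = \left(\frac{5}{2} + M\right)^{2}$
$- 29 j{\left(4 \right)} \left(-45\right) = - 29 \frac{\left(5 + 2 \cdot 4\right)^{2}}{4} \left(-45\right) = - 29 \frac{\left(5 + 8\right)^{2}}{4} \left(-45\right) = - 29 \frac{13^{2}}{4} \left(-45\right) = - 29 \cdot \frac{1}{4} \cdot 169 \left(-45\right) = \left(-29\right) \frac{169}{4} \left(-45\right) = \left(- \frac{4901}{4}\right) \left(-45\right) = \frac{220545}{4}$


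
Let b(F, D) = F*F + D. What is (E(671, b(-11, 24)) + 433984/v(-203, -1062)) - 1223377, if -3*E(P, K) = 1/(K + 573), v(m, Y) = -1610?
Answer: -2121766418263/1733970 ≈ -1.2236e+6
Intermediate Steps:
b(F, D) = D + F**2 (b(F, D) = F**2 + D = D + F**2)
E(P, K) = -1/(3*(573 + K)) (E(P, K) = -1/(3*(K + 573)) = -1/(3*(573 + K)))
(E(671, b(-11, 24)) + 433984/v(-203, -1062)) - 1223377 = (-1/(1719 + 3*(24 + (-11)**2)) + 433984/(-1610)) - 1223377 = (-1/(1719 + 3*(24 + 121)) + 433984*(-1/1610)) - 1223377 = (-1/(1719 + 3*145) - 216992/805) - 1223377 = (-1/(1719 + 435) - 216992/805) - 1223377 = (-1/2154 - 216992/805) - 1223377 = -467401573/1733970 - 1223377 = -2121766418263/1733970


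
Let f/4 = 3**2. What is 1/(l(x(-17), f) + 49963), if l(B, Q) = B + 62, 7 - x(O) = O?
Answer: 1/50049 ≈ 1.9980e-5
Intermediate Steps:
x(O) = 7 - O
f = 36 (f = 4*3**2 = 4*9 = 36)
l(B, Q) = 62 + B
1/(l(x(-17), f) + 49963) = 1/((62 + (7 - 1*(-17))) + 49963) = 1/((62 + (7 + 17)) + 49963) = 1/((62 + 24) + 49963) = 1/(86 + 49963) = 1/50049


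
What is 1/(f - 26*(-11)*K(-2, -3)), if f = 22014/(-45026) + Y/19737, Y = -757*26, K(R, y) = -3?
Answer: -444339081/381903277523 ≈ -0.0011635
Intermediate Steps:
Y = -19682
f = -660346025/444339081 (f = 22014/(-45026) - 19682/19737 = 22014*(-1/45026) - 19682*1/19737 = -11007/22513 - 19682/19737 = -660346025/444339081 ≈ -1.4861)
1/(f - 26*(-11)*K(-2, -3)) = 1/(-660346025/444339081 - 26*(-11)*(-3)) = 1/(-660346025/444339081 - (-286)*(-3)) = 1/(-660346025/444339081 - 1*858) = 1/(-660346025/444339081 - 858) = 1/(-381903277523/444339081) = -444339081/381903277523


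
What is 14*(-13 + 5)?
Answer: -112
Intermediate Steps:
14*(-13 + 5) = 14*(-8) = -112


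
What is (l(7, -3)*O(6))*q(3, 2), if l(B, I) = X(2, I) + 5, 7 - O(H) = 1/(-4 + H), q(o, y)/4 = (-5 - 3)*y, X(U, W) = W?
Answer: -832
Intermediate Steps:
q(o, y) = -32*y (q(o, y) = 4*((-5 - 3)*y) = 4*(-8*y) = -32*y)
O(H) = 7 - 1/(-4 + H)
l(B, I) = 5 + I (l(B, I) = I + 5 = 5 + I)
(l(7, -3)*O(6))*q(3, 2) = ((5 - 3)*((-29 + 7*6)/(-4 + 6)))*(-32*2) = (2*((-29 + 42)/2))*(-64) = (2*((½)*13))*(-64) = (2*(13/2))*(-64) = 13*(-64) = -832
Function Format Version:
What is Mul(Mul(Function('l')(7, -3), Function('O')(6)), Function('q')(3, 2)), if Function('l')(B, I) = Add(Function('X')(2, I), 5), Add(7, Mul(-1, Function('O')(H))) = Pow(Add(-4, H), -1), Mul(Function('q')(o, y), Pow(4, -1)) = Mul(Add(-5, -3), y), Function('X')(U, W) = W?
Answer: -832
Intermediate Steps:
Function('q')(o, y) = Mul(-32, y) (Function('q')(o, y) = Mul(4, Mul(Add(-5, -3), y)) = Mul(4, Mul(-8, y)) = Mul(-32, y))
Function('O')(H) = Add(7, Mul(-1, Pow(Add(-4, H), -1)))
Function('l')(B, I) = Add(5, I) (Function('l')(B, I) = Add(I, 5) = Add(5, I))
Mul(Mul(Function('l')(7, -3), Function('O')(6)), Function('q')(3, 2)) = Mul(Mul(Add(5, -3), Mul(Pow(Add(-4, 6), -1), Add(-29, Mul(7, 6)))), Mul(-32, 2)) = Mul(Mul(2, Mul(Pow(2, -1), Add(-29, 42))), -64) = Mul(Mul(2, Mul(Rational(1, 2), 13)), -64) = Mul(Mul(2, Rational(13, 2)), -64) = Mul(13, -64) = -832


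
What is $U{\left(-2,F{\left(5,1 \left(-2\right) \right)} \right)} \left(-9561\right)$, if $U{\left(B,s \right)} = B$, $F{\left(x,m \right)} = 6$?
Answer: $19122$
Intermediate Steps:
$U{\left(-2,F{\left(5,1 \left(-2\right) \right)} \right)} \left(-9561\right) = \left(-2\right) \left(-9561\right) = 19122$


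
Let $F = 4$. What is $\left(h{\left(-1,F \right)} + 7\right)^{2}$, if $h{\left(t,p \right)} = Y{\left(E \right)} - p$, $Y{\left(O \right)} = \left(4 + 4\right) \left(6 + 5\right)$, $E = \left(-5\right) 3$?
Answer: $8281$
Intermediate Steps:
$E = -15$
$Y{\left(O \right)} = 88$ ($Y{\left(O \right)} = 8 \cdot 11 = 88$)
$h{\left(t,p \right)} = 88 - p$
$\left(h{\left(-1,F \right)} + 7\right)^{2} = \left(\left(88 - 4\right) + 7\right)^{2} = \left(84 + 7\right)^{2} = 91^{2} = 8281$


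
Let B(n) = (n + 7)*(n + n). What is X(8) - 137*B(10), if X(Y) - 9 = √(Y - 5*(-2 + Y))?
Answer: -46571 + I*√22 ≈ -46571.0 + 4.6904*I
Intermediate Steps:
B(n) = 2*n*(7 + n) (B(n) = (7 + n)*(2*n) = 2*n*(7 + n))
X(Y) = 9 + √(10 - 4*Y) (X(Y) = 9 + √(Y - 5*(-2 + Y)) = 9 + √(Y + (10 - 5*Y)) = 9 + √(10 - 4*Y))
X(8) - 137*B(10) = (9 + √(10 - 4*8)) - 274*10*(7 + 10) = (9 + √(10 - 32)) - 274*10*17 = (9 + √(-22)) - 137*340 = (9 + I*√22) - 46580 = -46571 + I*√22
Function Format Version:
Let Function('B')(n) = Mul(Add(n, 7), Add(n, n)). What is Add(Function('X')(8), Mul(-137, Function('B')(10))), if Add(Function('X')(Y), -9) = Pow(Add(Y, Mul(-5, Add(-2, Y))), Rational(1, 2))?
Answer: Add(-46571, Mul(I, Pow(22, Rational(1, 2)))) ≈ Add(-46571., Mul(4.6904, I))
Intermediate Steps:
Function('B')(n) = Mul(2, n, Add(7, n)) (Function('B')(n) = Mul(Add(7, n), Mul(2, n)) = Mul(2, n, Add(7, n)))
Function('X')(Y) = Add(9, Pow(Add(10, Mul(-4, Y)), Rational(1, 2))) (Function('X')(Y) = Add(9, Pow(Add(Y, Mul(-5, Add(-2, Y))), Rational(1, 2))) = Add(9, Pow(Add(Y, Add(10, Mul(-5, Y))), Rational(1, 2))) = Add(9, Pow(Add(10, Mul(-4, Y)), Rational(1, 2))))
Add(Function('X')(8), Mul(-137, Function('B')(10))) = Add(Add(9, Pow(Add(10, Mul(-4, 8)), Rational(1, 2))), Mul(-137, Mul(2, 10, Add(7, 10)))) = Add(Add(9, Pow(Add(10, -32), Rational(1, 2))), Mul(-137, Mul(2, 10, 17))) = Add(Add(9, Pow(-22, Rational(1, 2))), Mul(-137, 340)) = Add(Add(9, Mul(I, Pow(22, Rational(1, 2)))), -46580) = Add(-46571, Mul(I, Pow(22, Rational(1, 2))))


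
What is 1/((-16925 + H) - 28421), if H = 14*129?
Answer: -1/43540 ≈ -2.2967e-5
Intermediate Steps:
H = 1806
1/((-16925 + H) - 28421) = 1/((-16925 + 1806) - 28421) = 1/(-15119 - 28421) = 1/(-43540) = -1/43540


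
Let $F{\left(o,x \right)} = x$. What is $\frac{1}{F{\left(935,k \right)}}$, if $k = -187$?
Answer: $- \frac{1}{187} \approx -0.0053476$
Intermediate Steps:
$\frac{1}{F{\left(935,k \right)}} = \frac{1}{-187} = - \frac{1}{187}$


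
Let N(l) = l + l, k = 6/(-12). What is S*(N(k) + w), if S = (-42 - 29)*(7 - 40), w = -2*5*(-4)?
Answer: 91377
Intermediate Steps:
k = -½ (k = 6*(-1/12) = -½ ≈ -0.50000)
w = 40 (w = -10*(-4) = 40)
N(l) = 2*l
S = 2343 (S = -71*(-33) = 2343)
S*(N(k) + w) = 2343*(2*(-½) + 40) = 2343*(-1 + 40) = 2343*39 = 91377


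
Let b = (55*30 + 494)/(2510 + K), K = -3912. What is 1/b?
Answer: -701/1072 ≈ -0.65392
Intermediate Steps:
b = -1072/701 (b = (55*30 + 494)/(2510 - 3912) = (1650 + 494)/(-1402) = 2144*(-1/1402) = -1072/701 ≈ -1.5292)
1/b = 1/(-1072/701) = -701/1072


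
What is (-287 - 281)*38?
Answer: -21584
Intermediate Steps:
(-287 - 281)*38 = -568*38 = -21584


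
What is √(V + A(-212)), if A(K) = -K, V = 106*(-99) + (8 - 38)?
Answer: 2*I*√2578 ≈ 101.55*I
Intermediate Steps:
V = -10524 (V = -10494 - 30 = -10524)
√(V + A(-212)) = √(-10524 - 1*(-212)) = √(-10524 + 212) = √(-10312) = 2*I*√2578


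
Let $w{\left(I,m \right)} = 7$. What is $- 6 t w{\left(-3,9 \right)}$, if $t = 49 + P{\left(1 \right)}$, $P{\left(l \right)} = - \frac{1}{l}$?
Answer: $-2016$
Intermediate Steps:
$t = 48$ ($t = 49 - 1^{-1} = 49 - 1 = 48$)
$- 6 t w{\left(-3,9 \right)} = \left(-6\right) 48 \cdot 7 = \left(-288\right) 7 = -2016$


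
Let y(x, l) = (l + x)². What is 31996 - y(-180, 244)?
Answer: 27900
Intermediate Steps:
31996 - y(-180, 244) = 31996 - (244 - 180)² = 31996 - 1*64² = 31996 - 1*4096 = 31996 - 4096 = 27900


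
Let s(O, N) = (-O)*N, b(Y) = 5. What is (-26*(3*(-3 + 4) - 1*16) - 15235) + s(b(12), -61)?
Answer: -14592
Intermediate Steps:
s(O, N) = -N*O
(-26*(3*(-3 + 4) - 1*16) - 15235) + s(b(12), -61) = (-26*(3*(-3 + 4) - 1*16) - 15235) - 1*(-61)*5 = (-26*(3*1 - 16) - 15235) + 305 = (-26*(3 - 16) - 15235) + 305 = (-26*(-13) - 15235) + 305 = (338 - 15235) + 305 = -14897 + 305 = -14592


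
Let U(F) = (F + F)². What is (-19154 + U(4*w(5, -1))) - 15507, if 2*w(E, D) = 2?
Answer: -34597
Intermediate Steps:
w(E, D) = 1 (w(E, D) = (½)*2 = 1)
U(F) = 4*F² (U(F) = (2*F)² = 4*F²)
(-19154 + U(4*w(5, -1))) - 15507 = (-19154 + 4*(4*1)²) - 15507 = (-19154 + 4*4²) - 15507 = (-19154 + 4*16) - 15507 = (-19154 + 64) - 15507 = -19090 - 15507 = -34597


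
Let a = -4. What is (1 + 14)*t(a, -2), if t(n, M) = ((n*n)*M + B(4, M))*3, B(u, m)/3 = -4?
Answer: -1980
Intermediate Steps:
B(u, m) = -12 (B(u, m) = 3*(-4) = -12)
t(n, M) = -36 + 3*M*n² (t(n, M) = ((n*n)*M - 12)*3 = (n²*M - 12)*3 = (M*n² - 12)*3 = (-12 + M*n²)*3 = -36 + 3*M*n²)
(1 + 14)*t(a, -2) = (1 + 14)*(-36 + 3*(-2)*(-4)²) = 15*(-36 + 3*(-2)*16) = 15*(-36 - 96) = 15*(-132) = -1980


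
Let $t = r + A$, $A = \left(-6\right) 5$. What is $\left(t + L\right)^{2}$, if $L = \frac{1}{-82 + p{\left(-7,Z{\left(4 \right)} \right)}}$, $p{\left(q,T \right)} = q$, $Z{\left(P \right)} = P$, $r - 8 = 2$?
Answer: $\frac{3171961}{7921} \approx 400.45$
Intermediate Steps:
$r = 10$ ($r = 8 + 2 = 10$)
$A = -30$
$t = -20$ ($t = 10 - 30 = -20$)
$L = - \frac{1}{89}$ ($L = \frac{1}{-82 - 7} = \frac{1}{-89} = - \frac{1}{89} \approx -0.011236$)
$\left(t + L\right)^{2} = \left(-20 - \frac{1}{89}\right)^{2} = \left(- \frac{1781}{89}\right)^{2} = \frac{3171961}{7921}$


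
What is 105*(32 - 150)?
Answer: -12390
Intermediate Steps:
105*(32 - 150) = 105*(-118) = -12390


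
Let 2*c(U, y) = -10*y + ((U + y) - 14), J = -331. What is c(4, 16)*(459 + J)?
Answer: -9856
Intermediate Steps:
c(U, y) = -7 + U/2 - 9*y/2 (c(U, y) = (-10*y + ((U + y) - 14))/2 = (-10*y + (-14 + U + y))/2 = (-14 + U - 9*y)/2 = -7 + U/2 - 9*y/2)
c(4, 16)*(459 + J) = (-7 + (½)*4 - 9/2*16)*(459 - 331) = (-7 + 2 - 72)*128 = -77*128 = -9856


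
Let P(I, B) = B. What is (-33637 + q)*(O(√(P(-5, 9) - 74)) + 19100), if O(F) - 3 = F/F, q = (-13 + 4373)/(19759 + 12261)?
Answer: -1028800433376/1601 ≈ -6.4260e+8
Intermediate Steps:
q = 218/1601 (q = 4360/32020 = 4360*(1/32020) = 218/1601 ≈ 0.13616)
O(F) = 4 (O(F) = 3 + F/F = 3 + 1 = 4)
(-33637 + q)*(O(√(P(-5, 9) - 74)) + 19100) = (-33637 + 218/1601)*(4 + 19100) = -53852619/1601*19104 = -1028800433376/1601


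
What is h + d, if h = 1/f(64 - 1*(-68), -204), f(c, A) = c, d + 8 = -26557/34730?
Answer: -20072837/2292180 ≈ -8.7571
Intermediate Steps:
d = -304397/34730 (d = -8 - 26557/34730 = -304397/34730 ≈ -8.7647)
h = 1/132 (h = 1/(64 - 1*(-68)) = 1/(64 + 68) = 1/132 ≈ 0.0075758)
h + d = 1/132 - 304397/34730 = -20072837/2292180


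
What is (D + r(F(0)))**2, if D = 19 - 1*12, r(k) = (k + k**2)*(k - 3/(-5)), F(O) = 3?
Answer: 63001/25 ≈ 2520.0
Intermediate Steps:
r(k) = (3/5 + k)*(k + k**2) (r(k) = (k + k**2)*(k - 3*(-1/5)) = (k + k**2)*(k + 3/5) = (k + k**2)*(3/5 + k) = (3/5 + k)*(k + k**2))
D = 7 (D = 19 - 12 = 7)
(D + r(F(0)))**2 = (7 + (1/5)*3*(3 + 5*3**2 + 8*3))**2 = (7 + (1/5)*3*(3 + 5*9 + 24))**2 = (7 + (1/5)*3*(3 + 45 + 24))**2 = (7 + (1/5)*3*72)**2 = (7 + 216/5)**2 = (251/5)**2 = 63001/25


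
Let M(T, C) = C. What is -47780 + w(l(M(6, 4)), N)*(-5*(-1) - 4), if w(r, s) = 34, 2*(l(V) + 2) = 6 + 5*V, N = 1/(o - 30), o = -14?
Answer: -47746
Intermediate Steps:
N = -1/44 (N = 1/(-14 - 30) = 1/(-44) = -1/44 ≈ -0.022727)
l(V) = 1 + 5*V/2 (l(V) = -2 + (6 + 5*V)/2 = -2 + (3 + 5*V/2) = 1 + 5*V/2)
-47780 + w(l(M(6, 4)), N)*(-5*(-1) - 4) = -47780 + 34*(-5*(-1) - 4) = -47780 + 34*(5 - 4) = -47780 + 34*1 = -47780 + 34 = -47746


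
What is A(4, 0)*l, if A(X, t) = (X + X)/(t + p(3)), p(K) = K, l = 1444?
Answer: 11552/3 ≈ 3850.7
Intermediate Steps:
A(X, t) = 2*X/(3 + t) (A(X, t) = (X + X)/(t + 3) = (2*X)/(3 + t) = 2*X/(3 + t))
A(4, 0)*l = (2*4/(3 + 0))*1444 = (2*4/3)*1444 = (2*4*(1/3))*1444 = (8/3)*1444 = 11552/3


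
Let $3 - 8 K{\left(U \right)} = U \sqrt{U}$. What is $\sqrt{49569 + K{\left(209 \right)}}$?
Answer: $\frac{\sqrt{793110 - 418 \sqrt{209}}}{4} \approx 221.79$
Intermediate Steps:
$K{\left(U \right)} = \frac{3}{8} - \frac{U^{\frac{3}{2}}}{8}$ ($K{\left(U \right)} = \frac{3}{8} - \frac{U \sqrt{U}}{8} = \frac{3}{8} - \frac{U^{\frac{3}{2}}}{8}$)
$\sqrt{49569 + K{\left(209 \right)}} = \sqrt{49569 + \left(\frac{3}{8} - \frac{209^{\frac{3}{2}}}{8}\right)} = \sqrt{49569 + \left(\frac{3}{8} - \frac{209 \sqrt{209}}{8}\right)} = \sqrt{\frac{396555}{8} - \frac{209 \sqrt{209}}{8}}$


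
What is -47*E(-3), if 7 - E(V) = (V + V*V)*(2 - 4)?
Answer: -893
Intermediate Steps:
E(V) = 7 + 2*V + 2*V² (E(V) = 7 - (V + V*V)*(2 - 4) = 7 - (V + V²)*(-2) = 7 - (-2*V - 2*V²) = 7 + (2*V + 2*V²) = 7 + 2*V + 2*V²)
-47*E(-3) = -47*(7 + 2*(-3) + 2*(-3)²) = -47*(7 - 6 + 2*9) = -47*(7 - 6 + 18) = -47*19 = -893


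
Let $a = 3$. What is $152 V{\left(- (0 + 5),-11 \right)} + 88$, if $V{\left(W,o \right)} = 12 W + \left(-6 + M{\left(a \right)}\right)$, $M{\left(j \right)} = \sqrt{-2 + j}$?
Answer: $-9792$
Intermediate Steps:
$V{\left(W,o \right)} = -5 + 12 W$ ($V{\left(W,o \right)} = 12 W - \left(6 - \sqrt{-2 + 3}\right) = 12 W - \left(6 - \sqrt{1}\right) = 12 W + \left(-6 + 1\right) = 12 W - 5 = -5 + 12 W$)
$152 V{\left(- (0 + 5),-11 \right)} + 88 = 152 \left(-5 + 12 \left(- (0 + 5)\right)\right) + 88 = 152 \left(-5 + 12 \left(\left(-1\right) 5\right)\right) + 88 = 152 \left(-5 + 12 \left(-5\right)\right) + 88 = 152 \left(-5 - 60\right) + 88 = 152 \left(-65\right) + 88 = -9880 + 88 = -9792$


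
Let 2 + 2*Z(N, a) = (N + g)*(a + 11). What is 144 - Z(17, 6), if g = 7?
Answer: -59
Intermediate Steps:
Z(N, a) = -1 + (7 + N)*(11 + a)/2 (Z(N, a) = -1 + ((N + 7)*(a + 11))/2 = -1 + ((7 + N)*(11 + a))/2 = -1 + (7 + N)*(11 + a)/2)
144 - Z(17, 6) = 144 - (75/2 + (7/2)*6 + (11/2)*17 + (1/2)*17*6) = 144 - (75/2 + 21 + 187/2 + 51) = 144 - 1*203 = 144 - 203 = -59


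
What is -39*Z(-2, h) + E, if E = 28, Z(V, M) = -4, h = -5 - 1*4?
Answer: 184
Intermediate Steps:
h = -9 (h = -5 - 4 = -9)
-39*Z(-2, h) + E = -39*(-4) + 28 = 156 + 28 = 184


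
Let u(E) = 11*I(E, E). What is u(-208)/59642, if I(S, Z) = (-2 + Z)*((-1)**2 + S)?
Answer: 21735/2711 ≈ 8.0173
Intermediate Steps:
I(S, Z) = (1 + S)*(-2 + Z) (I(S, Z) = (-2 + Z)*(1 + S) = (1 + S)*(-2 + Z))
u(E) = -22 - 11*E + 11*E**2 (u(E) = 11*(-2 + E - 2*E + E*E) = 11*(-2 + E - 2*E + E**2) = 11*(-2 + E**2 - E) = -22 - 11*E + 11*E**2)
u(-208)/59642 = (-22 - 11*(-208) + 11*(-208)**2)/59642 = (-22 + 2288 + 11*43264)*(1/59642) = (-22 + 2288 + 475904)*(1/59642) = 478170*(1/59642) = 21735/2711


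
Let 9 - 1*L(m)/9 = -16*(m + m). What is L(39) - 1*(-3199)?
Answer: 14512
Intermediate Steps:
L(m) = 81 + 288*m (L(m) = 81 - (-144)*(m + m) = 81 - (-144)*2*m = 81 - (-288)*m = 81 + 288*m)
L(39) - 1*(-3199) = (81 + 288*39) - 1*(-3199) = (81 + 11232) + 3199 = 11313 + 3199 = 14512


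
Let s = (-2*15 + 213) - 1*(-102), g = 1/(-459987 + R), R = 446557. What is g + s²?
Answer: 1090851749/13430 ≈ 81225.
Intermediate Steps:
g = -1/13430 (g = 1/(-459987 + 446557) = 1/(-13430) = -1/13430 ≈ -7.4460e-5)
s = 285 (s = (-30 + 213) + 102 = 183 + 102 = 285)
g + s² = -1/13430 + 285² = -1/13430 + 81225 = 1090851749/13430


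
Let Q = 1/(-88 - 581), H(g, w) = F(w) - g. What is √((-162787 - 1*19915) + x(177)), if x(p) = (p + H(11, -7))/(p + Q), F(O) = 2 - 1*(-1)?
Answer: I*√640431188413289/59206 ≈ 427.44*I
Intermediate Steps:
F(O) = 3 (F(O) = 2 + 1 = 3)
H(g, w) = 3 - g
Q = -1/669 (Q = 1/(-669) = -1/669 ≈ -0.0014948)
x(p) = (-8 + p)/(-1/669 + p) (x(p) = (p + (3 - 1*11))/(p - 1/669) = (p + (3 - 11))/(-1/669 + p) = (p - 8)/(-1/669 + p) = (-8 + p)/(-1/669 + p))
√((-162787 - 1*19915) + x(177)) = √((-162787 - 1*19915) + 669*(-8 + 177)/(-1 + 669*177)) = √((-162787 - 19915) + 669*169/(-1 + 118413)) = √(-182702 + 669*169/118412) = √(-182702 + 669*(1/118412)*169) = √(-182702 + 113061/118412) = √(-21633996163/118412) = I*√640431188413289/59206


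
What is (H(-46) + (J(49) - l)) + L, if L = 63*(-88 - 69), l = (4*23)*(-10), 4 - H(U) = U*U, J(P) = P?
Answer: -11034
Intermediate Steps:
H(U) = 4 - U² (H(U) = 4 - U*U = 4 - U²)
l = -920 (l = 92*(-10) = -920)
L = -9891 (L = 63*(-157) = -9891)
(H(-46) + (J(49) - l)) + L = ((4 - 1*(-46)²) + (49 - 1*(-920))) - 9891 = ((4 - 1*2116) + (49 + 920)) - 9891 = ((4 - 2116) + 969) - 9891 = (-2112 + 969) - 9891 = -1143 - 9891 = -11034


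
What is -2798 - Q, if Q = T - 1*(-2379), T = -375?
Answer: -4802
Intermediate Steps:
Q = 2004 (Q = -375 - 1*(-2379) = -375 + 2379 = 2004)
-2798 - Q = -2798 - 1*2004 = -2798 - 2004 = -4802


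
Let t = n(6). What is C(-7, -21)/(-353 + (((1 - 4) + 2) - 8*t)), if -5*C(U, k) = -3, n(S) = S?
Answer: -1/670 ≈ -0.0014925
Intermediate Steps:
C(U, k) = ⅗ (C(U, k) = -⅕*(-3) = ⅗)
t = 6
C(-7, -21)/(-353 + (((1 - 4) + 2) - 8*t)) = 3/(5*(-353 + (((1 - 4) + 2) - 8*6))) = 3/(5*(-353 + ((-3 + 2) - 48))) = 3/(5*(-353 + (-1 - 48))) = 3/(5*(-353 - 49)) = (⅗)/(-402) = (⅗)*(-1/402) = -1/670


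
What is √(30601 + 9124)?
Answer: 5*√1589 ≈ 199.31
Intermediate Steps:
√(30601 + 9124) = √39725 = 5*√1589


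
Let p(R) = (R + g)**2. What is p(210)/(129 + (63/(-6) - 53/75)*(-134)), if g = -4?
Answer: 1591350/61151 ≈ 26.023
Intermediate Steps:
p(R) = (-4 + R)**2 (p(R) = (R - 4)**2 = (-4 + R)**2)
p(210)/(129 + (63/(-6) - 53/75)*(-134)) = (-4 + 210)**2/(129 + (63/(-6) - 53/75)*(-134)) = 206**2/(129 + (63*(-1/6) - 53*1/75)*(-134)) = 42436/(129 + (-21/2 - 53/75)*(-134)) = 42436/(129 - 1681/150*(-134)) = 42436/(129 + 112627/75) = 42436/(122302/75) = 42436*(75/122302) = 1591350/61151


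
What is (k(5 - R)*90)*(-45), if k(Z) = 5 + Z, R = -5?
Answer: -60750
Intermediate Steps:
(k(5 - R)*90)*(-45) = ((5 + (5 - 1*(-5)))*90)*(-45) = ((5 + (5 + 5))*90)*(-45) = ((5 + 10)*90)*(-45) = (15*90)*(-45) = 1350*(-45) = -60750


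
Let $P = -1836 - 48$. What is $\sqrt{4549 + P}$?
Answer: $\sqrt{2665} \approx 51.624$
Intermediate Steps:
$P = -1884$
$\sqrt{4549 + P} = \sqrt{4549 - 1884} = \sqrt{2665}$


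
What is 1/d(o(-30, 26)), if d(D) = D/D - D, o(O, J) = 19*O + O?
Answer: 1/601 ≈ 0.0016639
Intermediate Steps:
o(O, J) = 20*O
d(D) = 1 - D
1/d(o(-30, 26)) = 1/(1 - 20*(-30)) = 1/(1 - 1*(-600)) = 1/(1 + 600) = 1/601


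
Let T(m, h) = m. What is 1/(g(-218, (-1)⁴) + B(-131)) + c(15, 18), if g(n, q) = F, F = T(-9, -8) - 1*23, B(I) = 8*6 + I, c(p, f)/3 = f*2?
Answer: 12419/115 ≈ 107.99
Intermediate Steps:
c(p, f) = 6*f (c(p, f) = 3*(f*2) = 3*(2*f) = 6*f)
B(I) = 48 + I
F = -32 (F = -9 - 1*23 = -9 - 23 = -32)
g(n, q) = -32
1/(g(-218, (-1)⁴) + B(-131)) + c(15, 18) = 1/(-32 + (48 - 131)) + 6*18 = 1/(-32 - 83) + 108 = 1/(-115) + 108 = -1/115 + 108 = 12419/115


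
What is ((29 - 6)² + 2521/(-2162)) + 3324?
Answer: 8327665/2162 ≈ 3851.8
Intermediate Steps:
((29 - 6)² + 2521/(-2162)) + 3324 = (23² + 2521*(-1/2162)) + 3324 = (529 - 2521/2162) + 3324 = 1141177/2162 + 3324 = 8327665/2162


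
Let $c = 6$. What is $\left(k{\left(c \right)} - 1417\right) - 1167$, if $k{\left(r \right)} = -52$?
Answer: $-2636$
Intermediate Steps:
$\left(k{\left(c \right)} - 1417\right) - 1167 = \left(-52 - 1417\right) - 1167 = -1469 - 1167 = -2636$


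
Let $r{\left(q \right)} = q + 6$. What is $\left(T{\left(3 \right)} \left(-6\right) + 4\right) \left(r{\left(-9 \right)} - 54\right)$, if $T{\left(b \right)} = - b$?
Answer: $-1254$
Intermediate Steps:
$r{\left(q \right)} = 6 + q$
$\left(T{\left(3 \right)} \left(-6\right) + 4\right) \left(r{\left(-9 \right)} - 54\right) = \left(\left(-1\right) 3 \left(-6\right) + 4\right) \left(\left(6 - 9\right) - 54\right) = \left(\left(-3\right) \left(-6\right) + 4\right) \left(-3 - 54\right) = \left(18 + 4\right) \left(-57\right) = 22 \left(-57\right) = -1254$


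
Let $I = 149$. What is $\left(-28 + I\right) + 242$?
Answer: $363$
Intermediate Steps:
$\left(-28 + I\right) + 242 = \left(-28 + 149\right) + 242 = 121 + 242 = 363$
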